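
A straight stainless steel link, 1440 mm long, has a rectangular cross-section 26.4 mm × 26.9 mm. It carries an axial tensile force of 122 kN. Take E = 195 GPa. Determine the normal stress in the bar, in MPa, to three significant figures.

A = 710.2 mm².
σ = N/A = 122000/710.2 = 171.8 MPa.

172 MPa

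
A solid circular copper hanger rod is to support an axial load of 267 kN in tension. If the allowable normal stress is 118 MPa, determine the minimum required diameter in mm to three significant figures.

53.7 mm

Required area A ≥ P/σ_allow = 267000/118 = 2263 mm².
For a solid circular section, d ≥ √(4A/π) = 53.67 mm.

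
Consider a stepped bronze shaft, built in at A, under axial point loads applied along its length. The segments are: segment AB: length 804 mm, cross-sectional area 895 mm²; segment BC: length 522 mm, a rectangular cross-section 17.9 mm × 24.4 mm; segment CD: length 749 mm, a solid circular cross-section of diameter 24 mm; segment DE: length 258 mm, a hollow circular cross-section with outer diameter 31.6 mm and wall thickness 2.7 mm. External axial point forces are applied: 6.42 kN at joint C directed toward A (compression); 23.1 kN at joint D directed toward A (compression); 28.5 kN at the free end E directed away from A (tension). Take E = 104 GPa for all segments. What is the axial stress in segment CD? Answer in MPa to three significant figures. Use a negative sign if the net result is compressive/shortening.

Internal axial forces (sectioning from the free end, tension +): N_DE = 28.5 kN, N_CD = 5.4 kN, N_BC = -1.02 kN, N_AB = -1.02 kN.
A_CD = 452.4 mm².
σ_CD = N_CD/A_CD = 5400/452.4 = 11.94 MPa.

11.9 MPa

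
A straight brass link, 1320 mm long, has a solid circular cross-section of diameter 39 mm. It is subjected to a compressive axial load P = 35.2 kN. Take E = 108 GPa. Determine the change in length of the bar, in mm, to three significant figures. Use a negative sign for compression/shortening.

-0.360 mm

A = 1195 mm².
δ_mech = NL/(AE) = -35200·1320/(1195·108000) = -0.3601 mm.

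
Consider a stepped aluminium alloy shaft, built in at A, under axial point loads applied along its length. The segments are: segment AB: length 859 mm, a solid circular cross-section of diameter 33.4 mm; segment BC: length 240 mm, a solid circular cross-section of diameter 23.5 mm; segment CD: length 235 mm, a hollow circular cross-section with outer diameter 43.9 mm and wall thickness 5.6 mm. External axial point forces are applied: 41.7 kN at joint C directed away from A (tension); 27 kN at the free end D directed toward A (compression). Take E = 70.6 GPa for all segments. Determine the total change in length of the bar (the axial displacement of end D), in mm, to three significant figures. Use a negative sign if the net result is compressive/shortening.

0.186 mm

Internal axial forces (sectioning from the free end, tension +): N_CD = -27 kN, N_BC = 14.7 kN, N_AB = 14.7 kN.
A_AB = 876.2 mm².
A_BC = 433.7 mm².
A_CD = 673.8 mm².
δ_AB = 14700·859/(876.2·70600) = 0.2041 mm
δ_BC = 14700·240/(433.7·70600) = 0.1152 mm
δ_CD = -27000·235/(673.8·70600) = -0.1334 mm
δ = Σδ_i = 0.186 mm.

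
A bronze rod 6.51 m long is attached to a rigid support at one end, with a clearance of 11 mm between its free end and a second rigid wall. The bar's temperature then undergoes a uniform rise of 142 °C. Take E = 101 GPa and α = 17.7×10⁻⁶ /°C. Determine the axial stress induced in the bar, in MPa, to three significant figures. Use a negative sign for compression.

-83.2 MPa

Free thermal expansion αLΔT = 17.7e-6 · 6510 · 142 = 16.36 mm.
The walls engage after the gap closes; constrained expansion = 16.36 − 11 = 5.362 mm.
The walls impose strain ε = −(5.362)/6510 = -8.2369e-04; σ = Eε = 101000 · -8.2369e-04 = -83.19 MPa.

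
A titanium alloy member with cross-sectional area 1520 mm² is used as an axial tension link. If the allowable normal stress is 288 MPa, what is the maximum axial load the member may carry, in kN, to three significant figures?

438 kN

P_max = σ_allow · A = 288 · 1520 = 437800 N = 437.8 kN.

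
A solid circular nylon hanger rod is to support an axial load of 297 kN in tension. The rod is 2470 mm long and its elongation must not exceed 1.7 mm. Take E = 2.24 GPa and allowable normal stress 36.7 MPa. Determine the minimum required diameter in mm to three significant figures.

495 mm

Required area A ≥ P/σ_allow = 297000/36.7 = 8093 mm².
For a solid circular section, d ≥ √(4A/π) = 101.5 mm.
Elongation limit: A ≥ PL/(Eδ_allow) = 297000·2470/(2240·1.7) = 192600 mm² ⇒ d ≥ 495.3 mm.
The elongation limit governs.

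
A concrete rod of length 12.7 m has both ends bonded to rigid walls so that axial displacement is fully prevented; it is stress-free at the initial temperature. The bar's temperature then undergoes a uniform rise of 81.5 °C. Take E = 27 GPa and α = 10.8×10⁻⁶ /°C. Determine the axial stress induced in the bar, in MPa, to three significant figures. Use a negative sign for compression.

-23.8 MPa

Free thermal expansion αLΔT = 10.8e-6 · 12700 · 81.5 = 11.18 mm.
The walls impose strain ε = −(11.18)/12700 = -8.8020e-04; σ = Eε = 27000 · -8.8020e-04 = -23.77 MPa.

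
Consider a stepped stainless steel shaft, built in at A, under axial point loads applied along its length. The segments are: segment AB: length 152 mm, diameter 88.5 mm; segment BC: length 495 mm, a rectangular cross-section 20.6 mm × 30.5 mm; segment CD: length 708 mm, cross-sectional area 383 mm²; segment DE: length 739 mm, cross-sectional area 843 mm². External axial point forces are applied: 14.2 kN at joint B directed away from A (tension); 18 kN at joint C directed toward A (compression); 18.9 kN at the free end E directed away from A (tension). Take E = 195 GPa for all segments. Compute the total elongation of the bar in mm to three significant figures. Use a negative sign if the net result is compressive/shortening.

0.270 mm

Internal axial forces (sectioning from the free end, tension +): N_DE = 18.9 kN, N_CD = 18.9 kN, N_BC = 0.9 kN, N_AB = 15.1 kN.
A_AB = 6151 mm².
A_BC = 628.3 mm².
δ_AB = 15100·152/(6151·195000) = 0.001913 mm
δ_BC = 900·495/(628.3·195000) = 0.003636 mm
δ_CD = 18900·708/(383·195000) = 0.1792 mm
δ_DE = 18900·739/(843·195000) = 0.08497 mm
δ = Σδ_i = 0.2697 mm.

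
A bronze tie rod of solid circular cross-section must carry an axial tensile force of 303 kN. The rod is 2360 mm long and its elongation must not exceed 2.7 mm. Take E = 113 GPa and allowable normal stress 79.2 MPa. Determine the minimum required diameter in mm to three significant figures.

69.8 mm

Required area A ≥ P/σ_allow = 303000/79.2 = 3826 mm².
For a solid circular section, d ≥ √(4A/π) = 69.79 mm.
Elongation limit: A ≥ PL/(Eδ_allow) = 303000·2360/(113000·2.7) = 2344 mm² ⇒ d ≥ 54.63 mm.
The stress limit governs.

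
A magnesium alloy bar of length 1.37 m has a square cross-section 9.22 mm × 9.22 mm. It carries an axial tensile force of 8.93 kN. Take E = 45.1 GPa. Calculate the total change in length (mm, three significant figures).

A = 85.01 mm².
δ_mech = NL/(AE) = 8930·1370/(85.01·45100) = 3.191 mm.

3.19 mm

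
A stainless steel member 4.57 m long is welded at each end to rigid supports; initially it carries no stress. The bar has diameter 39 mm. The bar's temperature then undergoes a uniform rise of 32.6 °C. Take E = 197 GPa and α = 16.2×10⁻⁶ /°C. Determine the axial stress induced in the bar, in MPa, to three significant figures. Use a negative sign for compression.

-104 MPa

Free thermal expansion αLΔT = 16.2e-6 · 4570 · 32.6 = 2.414 mm.
The walls impose strain ε = −(2.414)/4570 = -5.2812e-04; σ = Eε = 197000 · -5.2812e-04 = -104 MPa.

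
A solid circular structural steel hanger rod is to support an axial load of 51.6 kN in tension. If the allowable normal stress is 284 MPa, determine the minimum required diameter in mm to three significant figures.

15.2 mm

Required area A ≥ P/σ_allow = 51600/284 = 181.7 mm².
For a solid circular section, d ≥ √(4A/π) = 15.21 mm.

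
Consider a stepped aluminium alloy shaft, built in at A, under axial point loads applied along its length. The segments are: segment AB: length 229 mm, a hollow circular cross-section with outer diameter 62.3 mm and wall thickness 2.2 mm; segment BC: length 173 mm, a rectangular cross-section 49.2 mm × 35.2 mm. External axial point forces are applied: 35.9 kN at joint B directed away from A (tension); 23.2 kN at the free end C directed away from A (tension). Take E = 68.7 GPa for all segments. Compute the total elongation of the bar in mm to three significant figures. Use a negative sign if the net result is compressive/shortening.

Internal axial forces (sectioning from the free end, tension +): N_BC = 23.2 kN, N_AB = 59.1 kN.
A_AB = 415.4 mm².
A_BC = 1732 mm².
δ_AB = 59100·229/(415.4·68700) = 0.4743 mm
δ_BC = 23200·173/(1732·68700) = 0.03373 mm
δ = Σδ_i = 0.508 mm.

0.508 mm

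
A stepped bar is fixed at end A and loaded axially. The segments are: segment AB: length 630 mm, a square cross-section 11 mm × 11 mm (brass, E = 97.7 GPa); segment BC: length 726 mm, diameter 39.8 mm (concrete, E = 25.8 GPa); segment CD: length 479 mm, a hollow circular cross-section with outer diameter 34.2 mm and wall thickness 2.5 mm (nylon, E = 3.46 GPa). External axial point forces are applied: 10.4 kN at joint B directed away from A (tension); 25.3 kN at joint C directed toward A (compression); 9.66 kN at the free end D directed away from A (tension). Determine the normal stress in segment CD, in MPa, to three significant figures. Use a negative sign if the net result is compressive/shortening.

Internal axial forces (sectioning from the free end, tension +): N_CD = 9.66 kN, N_BC = -15.64 kN, N_AB = -5.24 kN.
A_CD = 249 mm².
σ_CD = N_CD/A_CD = 9660/249 = 38.8 MPa.

38.8 MPa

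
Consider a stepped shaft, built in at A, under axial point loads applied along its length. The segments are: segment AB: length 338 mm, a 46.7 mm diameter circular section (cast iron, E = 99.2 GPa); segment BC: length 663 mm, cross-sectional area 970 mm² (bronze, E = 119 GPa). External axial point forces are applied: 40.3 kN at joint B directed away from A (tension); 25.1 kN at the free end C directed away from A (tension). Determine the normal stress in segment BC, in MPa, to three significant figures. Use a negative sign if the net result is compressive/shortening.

Internal axial forces (sectioning from the free end, tension +): N_BC = 25.1 kN, N_AB = 65.4 kN.
σ_BC = N_BC/A_BC = 25100/970 = 25.88 MPa.

25.9 MPa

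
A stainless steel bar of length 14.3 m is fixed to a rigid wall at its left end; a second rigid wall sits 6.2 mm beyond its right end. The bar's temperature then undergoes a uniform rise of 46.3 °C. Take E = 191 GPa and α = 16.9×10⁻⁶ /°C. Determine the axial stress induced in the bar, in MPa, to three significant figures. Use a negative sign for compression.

Free thermal expansion αLΔT = 16.9e-6 · 14300 · 46.3 = 11.19 mm.
The walls engage after the gap closes; constrained expansion = 11.19 − 6.2 = 4.989 mm.
The walls impose strain ε = −(4.989)/14300 = -3.4890e-04; σ = Eε = 191000 · -3.4890e-04 = -66.64 MPa.

-66.6 MPa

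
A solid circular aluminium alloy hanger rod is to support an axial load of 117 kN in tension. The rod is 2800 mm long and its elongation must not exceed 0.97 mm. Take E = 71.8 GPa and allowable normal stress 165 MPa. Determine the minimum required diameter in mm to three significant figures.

77.4 mm

Required area A ≥ P/σ_allow = 117000/165 = 709.1 mm².
For a solid circular section, d ≥ √(4A/π) = 30.05 mm.
Elongation limit: A ≥ PL/(Eδ_allow) = 117000·2800/(71800·0.97) = 4704 mm² ⇒ d ≥ 77.39 mm.
The elongation limit governs.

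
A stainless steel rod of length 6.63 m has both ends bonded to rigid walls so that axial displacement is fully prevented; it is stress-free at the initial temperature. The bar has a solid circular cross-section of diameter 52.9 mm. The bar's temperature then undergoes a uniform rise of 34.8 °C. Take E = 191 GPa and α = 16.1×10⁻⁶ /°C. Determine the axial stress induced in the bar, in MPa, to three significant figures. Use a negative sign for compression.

-107 MPa

Free thermal expansion αLΔT = 16.1e-6 · 6630 · 34.8 = 3.715 mm.
The walls impose strain ε = −(3.715)/6630 = -5.6028e-04; σ = Eε = 191000 · -5.6028e-04 = -107 MPa.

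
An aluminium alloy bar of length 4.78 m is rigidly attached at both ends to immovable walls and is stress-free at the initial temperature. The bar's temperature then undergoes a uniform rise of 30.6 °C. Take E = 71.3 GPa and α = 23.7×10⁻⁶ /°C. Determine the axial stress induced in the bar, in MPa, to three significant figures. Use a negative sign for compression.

Free thermal expansion αLΔT = 23.7e-6 · 4780 · 30.6 = 3.467 mm.
The walls impose strain ε = −(3.467)/4780 = -7.2522e-04; σ = Eε = 71300 · -7.2522e-04 = -51.71 MPa.

-51.7 MPa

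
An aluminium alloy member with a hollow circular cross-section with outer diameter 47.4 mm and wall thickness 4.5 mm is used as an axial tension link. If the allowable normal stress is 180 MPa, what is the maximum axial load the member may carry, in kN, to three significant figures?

A = 606.5 mm².
P_max = σ_allow · A = 180 · 606.5 = 109200 N = 109.2 kN.

109 kN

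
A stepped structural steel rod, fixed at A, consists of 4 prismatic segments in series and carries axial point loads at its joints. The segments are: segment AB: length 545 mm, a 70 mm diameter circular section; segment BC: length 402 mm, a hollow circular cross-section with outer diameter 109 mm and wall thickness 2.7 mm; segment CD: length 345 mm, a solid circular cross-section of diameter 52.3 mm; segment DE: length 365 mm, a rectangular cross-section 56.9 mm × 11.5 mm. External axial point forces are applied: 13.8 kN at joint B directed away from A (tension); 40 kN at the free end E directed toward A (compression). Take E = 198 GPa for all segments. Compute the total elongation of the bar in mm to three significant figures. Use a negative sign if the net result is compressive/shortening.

Internal axial forces (sectioning from the free end, tension +): N_DE = -40 kN, N_CD = -40 kN, N_BC = -40 kN, N_AB = -26.2 kN.
A_AB = 3848 mm².
A_BC = 901.7 mm².
A_CD = 2148 mm².
A_DE = 654.4 mm².
δ_AB = -26200·545/(3848·198000) = -0.01874 mm
δ_BC = -40000·402/(901.7·198000) = -0.09007 mm
δ_CD = -40000·345/(2148·198000) = -0.03244 mm
δ_DE = -40000·365/(654.4·198000) = -0.1127 mm
δ = Σδ_i = -0.2539 mm.

-0.254 mm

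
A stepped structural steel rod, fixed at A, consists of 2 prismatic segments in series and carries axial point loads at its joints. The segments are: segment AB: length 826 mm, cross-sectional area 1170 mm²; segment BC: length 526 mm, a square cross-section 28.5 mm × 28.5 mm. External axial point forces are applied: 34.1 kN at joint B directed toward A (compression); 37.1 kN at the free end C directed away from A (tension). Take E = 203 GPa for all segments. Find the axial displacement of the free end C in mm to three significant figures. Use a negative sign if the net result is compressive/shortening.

0.129 mm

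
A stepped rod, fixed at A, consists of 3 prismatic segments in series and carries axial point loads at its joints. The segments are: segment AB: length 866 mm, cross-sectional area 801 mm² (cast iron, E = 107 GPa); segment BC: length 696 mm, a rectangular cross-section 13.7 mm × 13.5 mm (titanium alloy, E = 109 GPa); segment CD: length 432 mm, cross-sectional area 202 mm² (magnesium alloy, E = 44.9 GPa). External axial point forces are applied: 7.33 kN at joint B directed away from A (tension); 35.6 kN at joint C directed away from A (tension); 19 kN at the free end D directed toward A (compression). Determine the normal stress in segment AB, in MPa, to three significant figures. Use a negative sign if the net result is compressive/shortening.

Internal axial forces (sectioning from the free end, tension +): N_CD = -19 kN, N_BC = 16.6 kN, N_AB = 23.93 kN.
σ_AB = N_AB/A_AB = 23930/801 = 29.88 MPa.

29.9 MPa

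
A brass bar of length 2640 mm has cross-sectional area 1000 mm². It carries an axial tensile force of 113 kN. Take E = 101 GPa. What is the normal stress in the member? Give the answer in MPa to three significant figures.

σ = N/A = 113000/1000 = 113 MPa.

113 MPa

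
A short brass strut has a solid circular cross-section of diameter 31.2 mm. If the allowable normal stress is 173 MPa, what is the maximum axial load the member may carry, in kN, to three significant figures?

132 kN

A = 764.5 mm².
P_max = σ_allow · A = 173 · 764.5 = 132300 N = 132.3 kN.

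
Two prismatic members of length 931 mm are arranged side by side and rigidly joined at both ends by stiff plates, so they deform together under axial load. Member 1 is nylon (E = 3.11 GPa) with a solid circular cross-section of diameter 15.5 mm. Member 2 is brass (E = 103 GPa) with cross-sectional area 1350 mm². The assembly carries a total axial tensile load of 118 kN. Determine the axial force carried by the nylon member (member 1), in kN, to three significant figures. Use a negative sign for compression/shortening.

A_1 = 188.7 mm².
Equal strain + equilibrium ⇒ each member carries load in proportion to AE: A₁E₁ = 586800 N, A₂E₂ = 139000000 N, ΣAE = 139600000 N.
F₁ = P·A₁E₁/ΣAE = 118000·586800/139600000 = 495.9 N.

0.496 kN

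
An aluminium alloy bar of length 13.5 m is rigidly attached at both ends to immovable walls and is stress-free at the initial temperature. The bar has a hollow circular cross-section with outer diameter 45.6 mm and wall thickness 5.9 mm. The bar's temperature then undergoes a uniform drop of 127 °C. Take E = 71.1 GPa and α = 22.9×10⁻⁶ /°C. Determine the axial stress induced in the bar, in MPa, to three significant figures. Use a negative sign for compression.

207 MPa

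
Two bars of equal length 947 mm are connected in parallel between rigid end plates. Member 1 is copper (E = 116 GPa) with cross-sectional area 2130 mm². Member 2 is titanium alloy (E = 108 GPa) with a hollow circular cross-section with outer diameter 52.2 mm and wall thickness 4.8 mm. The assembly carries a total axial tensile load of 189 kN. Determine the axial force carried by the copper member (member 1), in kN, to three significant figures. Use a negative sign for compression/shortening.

A_2 = 714.8 mm².
Equal strain + equilibrium ⇒ each member carries load in proportion to AE: A₁E₁ = 247100000 N, A₂E₂ = 77200000 N, ΣAE = 324300000 N.
F₁ = P·A₁E₁/ΣAE = 189000·247100000/324300000 = 144000 N.

144 kN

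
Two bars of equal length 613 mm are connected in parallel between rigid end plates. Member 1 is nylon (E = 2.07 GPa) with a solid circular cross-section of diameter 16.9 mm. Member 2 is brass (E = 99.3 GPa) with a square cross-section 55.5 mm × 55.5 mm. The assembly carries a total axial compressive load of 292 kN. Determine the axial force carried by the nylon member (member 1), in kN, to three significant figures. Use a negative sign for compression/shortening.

A_1 = 224.3 mm².
A_2 = 3080 mm².
Equal strain + equilibrium ⇒ each member carries load in proportion to AE: A₁E₁ = 464300 N, A₂E₂ = 305900000 N, ΣAE = 306300000 N.
F₁ = P·A₁E₁/ΣAE = -292000·464300/306300000 = -442.6 N.

-0.443 kN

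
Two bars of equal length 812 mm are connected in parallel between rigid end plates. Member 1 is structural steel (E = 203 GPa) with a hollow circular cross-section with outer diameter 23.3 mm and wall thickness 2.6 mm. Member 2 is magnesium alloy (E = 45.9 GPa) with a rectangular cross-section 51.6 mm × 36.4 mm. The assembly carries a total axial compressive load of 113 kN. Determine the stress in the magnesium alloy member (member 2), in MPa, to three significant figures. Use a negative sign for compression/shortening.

A_1 = 169.1 mm².
A_2 = 1878 mm².
Equal strain + equilibrium ⇒ each member carries load in proportion to AE: A₁E₁ = 34320000 N, A₂E₂ = 86210000 N, ΣAE = 120500000 N.
σ₂ = P·E₂/ΣAE = -113000·45900/120500000 = -43.03 MPa.

-43.0 MPa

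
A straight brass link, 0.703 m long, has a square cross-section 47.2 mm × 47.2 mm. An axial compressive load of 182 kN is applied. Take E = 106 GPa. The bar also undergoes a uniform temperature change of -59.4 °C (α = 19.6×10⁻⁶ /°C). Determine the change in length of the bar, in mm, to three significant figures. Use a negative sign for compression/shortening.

A = 2228 mm².
δ_mech = NL/(AE) = -182000·703/(2228·106000) = -0.5418 mm.
δ_thermal = αLΔT = 19.6e-6·703·-59.4 = -0.8185 mm.
δ = δ_mech + δ_thermal = -1.36 mm.

-1.36 mm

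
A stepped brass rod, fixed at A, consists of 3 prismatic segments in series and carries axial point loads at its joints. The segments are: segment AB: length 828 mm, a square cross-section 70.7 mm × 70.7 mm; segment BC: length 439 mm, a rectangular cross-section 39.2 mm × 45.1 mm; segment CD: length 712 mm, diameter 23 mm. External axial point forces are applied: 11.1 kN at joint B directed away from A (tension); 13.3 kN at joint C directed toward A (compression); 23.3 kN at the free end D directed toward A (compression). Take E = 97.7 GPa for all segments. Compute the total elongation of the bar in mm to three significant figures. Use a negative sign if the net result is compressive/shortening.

Internal axial forces (sectioning from the free end, tension +): N_CD = -23.3 kN, N_BC = -36.6 kN, N_AB = -25.5 kN.
A_AB = 4998 mm².
A_BC = 1768 mm².
A_CD = 415.5 mm².
δ_AB = -25500·828/(4998·97700) = -0.04324 mm
δ_BC = -36600·439/(1768·97700) = -0.09302 mm
δ_CD = -23300·712/(415.5·97700) = -0.4087 mm
δ = Σδ_i = -0.5449 mm.

-0.545 mm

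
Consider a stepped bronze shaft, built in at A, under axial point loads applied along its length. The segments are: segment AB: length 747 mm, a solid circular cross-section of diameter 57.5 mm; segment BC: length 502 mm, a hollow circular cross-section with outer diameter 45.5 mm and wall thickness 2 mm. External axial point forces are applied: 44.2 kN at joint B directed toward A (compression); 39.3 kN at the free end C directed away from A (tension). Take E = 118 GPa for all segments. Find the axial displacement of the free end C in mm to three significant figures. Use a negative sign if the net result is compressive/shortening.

0.600 mm

Internal axial forces (sectioning from the free end, tension +): N_BC = 39.3 kN, N_AB = -4.9 kN.
A_AB = 2597 mm².
A_BC = 273.3 mm².
δ_AB = -4900·747/(2597·118000) = -0.01195 mm
δ_BC = 39300·502/(273.3·118000) = 0.6117 mm
δ = Σδ_i = 0.5998 mm.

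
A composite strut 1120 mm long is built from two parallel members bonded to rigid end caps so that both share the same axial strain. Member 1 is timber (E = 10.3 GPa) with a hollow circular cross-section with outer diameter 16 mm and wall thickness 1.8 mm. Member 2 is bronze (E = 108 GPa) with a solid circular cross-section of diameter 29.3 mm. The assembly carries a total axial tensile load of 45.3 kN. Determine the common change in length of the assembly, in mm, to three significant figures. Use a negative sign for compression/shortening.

A_1 = 80.3 mm².
A_2 = 674.3 mm².
Equal strain + equilibrium ⇒ each member carries load in proportion to AE: A₁E₁ = 827100 N, A₂E₂ = 72820000 N, ΣAE = 73650000 N.
δ = PL/ΣAE = 45300·1120/73650000 = 0.6889 mm.

0.689 mm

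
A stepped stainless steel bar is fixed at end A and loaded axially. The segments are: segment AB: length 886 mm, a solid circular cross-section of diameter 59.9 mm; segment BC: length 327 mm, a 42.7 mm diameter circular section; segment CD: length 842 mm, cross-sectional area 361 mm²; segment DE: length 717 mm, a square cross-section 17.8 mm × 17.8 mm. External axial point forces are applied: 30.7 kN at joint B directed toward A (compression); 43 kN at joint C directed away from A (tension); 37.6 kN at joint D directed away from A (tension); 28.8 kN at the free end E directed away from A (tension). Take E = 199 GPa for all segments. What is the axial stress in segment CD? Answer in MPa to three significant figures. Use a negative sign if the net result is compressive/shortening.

184 MPa

Internal axial forces (sectioning from the free end, tension +): N_DE = 28.8 kN, N_CD = 66.4 kN, N_BC = 109.4 kN, N_AB = 78.7 kN.
σ_CD = N_CD/A_CD = 66400/361 = 183.9 MPa.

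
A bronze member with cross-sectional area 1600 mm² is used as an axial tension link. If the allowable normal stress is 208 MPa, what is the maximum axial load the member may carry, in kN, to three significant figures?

P_max = σ_allow · A = 208 · 1600 = 332800 N = 332.8 kN.

333 kN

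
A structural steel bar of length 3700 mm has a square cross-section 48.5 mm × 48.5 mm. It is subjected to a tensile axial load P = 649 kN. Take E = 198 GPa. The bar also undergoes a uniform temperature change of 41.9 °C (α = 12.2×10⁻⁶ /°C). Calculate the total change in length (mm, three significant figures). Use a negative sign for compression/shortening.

A = 2352 mm².
δ_mech = NL/(AE) = 649000·3700/(2352·198000) = 5.156 mm.
δ_thermal = αLΔT = 12.2e-6·3700·41.9 = 1.891 mm.
δ = δ_mech + δ_thermal = 7.047 mm.

7.05 mm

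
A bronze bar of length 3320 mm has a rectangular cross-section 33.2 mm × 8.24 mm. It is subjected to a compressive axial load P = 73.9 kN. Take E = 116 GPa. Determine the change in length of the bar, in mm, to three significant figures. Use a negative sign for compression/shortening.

A = 273.6 mm².
δ_mech = NL/(AE) = -73900·3320/(273.6·116000) = -7.731 mm.

-7.73 mm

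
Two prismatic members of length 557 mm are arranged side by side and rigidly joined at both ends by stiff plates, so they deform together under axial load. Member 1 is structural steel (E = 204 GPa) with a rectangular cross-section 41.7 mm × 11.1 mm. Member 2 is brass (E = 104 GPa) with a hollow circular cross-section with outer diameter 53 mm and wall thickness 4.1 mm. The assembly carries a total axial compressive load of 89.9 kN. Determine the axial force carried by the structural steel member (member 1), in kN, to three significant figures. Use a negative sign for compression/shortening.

-53.1 kN

A_1 = 462.9 mm².
A_2 = 629.9 mm².
Equal strain + equilibrium ⇒ each member carries load in proportion to AE: A₁E₁ = 94430000 N, A₂E₂ = 65510000 N, ΣAE = 159900000 N.
F₁ = P·A₁E₁/ΣAE = -89900·94430000/159900000 = -53080 N.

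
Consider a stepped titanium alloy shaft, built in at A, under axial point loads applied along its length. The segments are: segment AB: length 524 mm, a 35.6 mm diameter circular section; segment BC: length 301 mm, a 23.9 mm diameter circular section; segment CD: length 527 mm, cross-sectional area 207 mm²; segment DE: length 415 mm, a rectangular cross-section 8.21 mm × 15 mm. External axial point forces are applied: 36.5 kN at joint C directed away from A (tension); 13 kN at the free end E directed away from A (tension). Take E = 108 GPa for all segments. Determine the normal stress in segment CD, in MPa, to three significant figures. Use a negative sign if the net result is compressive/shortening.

Internal axial forces (sectioning from the free end, tension +): N_DE = 13 kN, N_CD = 13 kN, N_BC = 49.5 kN, N_AB = 49.5 kN.
σ_CD = N_CD/A_CD = 13000/207 = 62.8 MPa.

62.8 MPa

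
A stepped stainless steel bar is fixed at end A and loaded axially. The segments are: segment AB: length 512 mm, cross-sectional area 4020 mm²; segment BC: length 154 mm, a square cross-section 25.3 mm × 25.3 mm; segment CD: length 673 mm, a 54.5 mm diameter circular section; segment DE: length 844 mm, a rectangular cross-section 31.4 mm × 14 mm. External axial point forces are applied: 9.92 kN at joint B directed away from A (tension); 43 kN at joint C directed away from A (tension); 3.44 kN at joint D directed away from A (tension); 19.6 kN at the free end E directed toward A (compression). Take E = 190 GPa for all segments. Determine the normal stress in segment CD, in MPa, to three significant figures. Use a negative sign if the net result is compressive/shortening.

-6.93 MPa

Internal axial forces (sectioning from the free end, tension +): N_DE = -19.6 kN, N_CD = -16.16 kN, N_BC = 26.84 kN, N_AB = 36.76 kN.
A_CD = 2333 mm².
σ_CD = N_CD/A_CD = -16160/2333 = -6.927 MPa.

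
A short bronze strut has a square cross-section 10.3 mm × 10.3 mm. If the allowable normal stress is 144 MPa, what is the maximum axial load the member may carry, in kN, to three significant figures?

15.3 kN

A = 106.1 mm².
P_max = σ_allow · A = 144 · 106.1 = 15280 N = 15.28 kN.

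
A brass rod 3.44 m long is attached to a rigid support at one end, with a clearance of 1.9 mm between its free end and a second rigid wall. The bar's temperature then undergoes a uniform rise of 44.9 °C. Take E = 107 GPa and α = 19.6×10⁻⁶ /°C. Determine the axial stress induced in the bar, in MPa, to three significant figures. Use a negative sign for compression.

-35.1 MPa

Free thermal expansion αLΔT = 19.6e-6 · 3440 · 44.9 = 3.027 mm.
The walls engage after the gap closes; constrained expansion = 3.027 − 1.9 = 1.127 mm.
The walls impose strain ε = −(1.127)/3440 = -3.2771e-04; σ = Eε = 107000 · -3.2771e-04 = -35.07 MPa.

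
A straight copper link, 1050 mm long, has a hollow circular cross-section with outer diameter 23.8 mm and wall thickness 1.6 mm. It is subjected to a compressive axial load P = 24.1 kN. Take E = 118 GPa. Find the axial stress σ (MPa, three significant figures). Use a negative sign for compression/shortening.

A = 111.6 mm².
σ = N/A = -24100/111.6 = -216 MPa.

-216 MPa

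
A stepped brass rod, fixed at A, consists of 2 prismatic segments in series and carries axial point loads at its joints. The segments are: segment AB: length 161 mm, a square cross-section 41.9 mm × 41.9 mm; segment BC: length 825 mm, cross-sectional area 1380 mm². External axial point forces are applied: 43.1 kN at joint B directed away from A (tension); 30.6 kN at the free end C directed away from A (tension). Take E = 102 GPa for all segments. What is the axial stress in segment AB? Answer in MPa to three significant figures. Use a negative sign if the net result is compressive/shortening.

42.0 MPa

Internal axial forces (sectioning from the free end, tension +): N_BC = 30.6 kN, N_AB = 73.7 kN.
A_AB = 1756 mm².
σ_AB = N_AB/A_AB = 73700/1756 = 41.98 MPa.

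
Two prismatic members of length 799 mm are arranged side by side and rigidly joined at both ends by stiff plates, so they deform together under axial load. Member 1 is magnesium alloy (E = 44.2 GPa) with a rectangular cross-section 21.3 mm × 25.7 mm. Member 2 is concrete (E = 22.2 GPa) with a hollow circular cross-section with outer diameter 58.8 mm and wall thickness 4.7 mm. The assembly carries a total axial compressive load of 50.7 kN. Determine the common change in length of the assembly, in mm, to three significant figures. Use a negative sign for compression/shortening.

-0.966 mm

A_1 = 547.4 mm².
A_2 = 798.8 mm².
Equal strain + equilibrium ⇒ each member carries load in proportion to AE: A₁E₁ = 24200000 N, A₂E₂ = 17730000 N, ΣAE = 41930000 N.
δ = PL/ΣAE = -50700·799/41930000 = -0.9661 mm.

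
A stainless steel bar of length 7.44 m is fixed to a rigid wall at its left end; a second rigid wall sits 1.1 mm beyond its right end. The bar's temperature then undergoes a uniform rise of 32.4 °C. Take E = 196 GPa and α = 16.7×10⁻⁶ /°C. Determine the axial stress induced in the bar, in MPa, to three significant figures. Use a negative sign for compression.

-77.1 MPa

Free thermal expansion αLΔT = 16.7e-6 · 7440 · 32.4 = 4.026 mm.
The walls engage after the gap closes; constrained expansion = 4.026 − 1.1 = 2.926 mm.
The walls impose strain ε = −(2.926)/7440 = -3.9323e-04; σ = Eε = 196000 · -3.9323e-04 = -77.07 MPa.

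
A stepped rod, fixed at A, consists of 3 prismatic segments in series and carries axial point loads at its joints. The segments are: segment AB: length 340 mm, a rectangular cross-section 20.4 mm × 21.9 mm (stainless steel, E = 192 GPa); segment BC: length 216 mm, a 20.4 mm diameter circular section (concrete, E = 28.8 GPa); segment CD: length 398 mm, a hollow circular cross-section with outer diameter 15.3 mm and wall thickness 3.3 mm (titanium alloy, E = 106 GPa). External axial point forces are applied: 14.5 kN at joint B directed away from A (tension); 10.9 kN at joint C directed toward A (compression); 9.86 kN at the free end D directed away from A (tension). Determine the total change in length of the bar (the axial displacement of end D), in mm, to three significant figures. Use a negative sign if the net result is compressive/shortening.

Internal axial forces (sectioning from the free end, tension +): N_CD = 9.86 kN, N_BC = -1.04 kN, N_AB = 13.46 kN.
A_AB = 446.8 mm².
A_BC = 326.9 mm².
A_CD = 124.4 mm².
δ_AB = 13460·340/(446.8·192000) = 0.05335 mm
δ_BC = -1040·216/(326.9·28800) = -0.02386 mm
δ_CD = 9860·398/(124.4·106000) = 0.2976 mm
δ = Σδ_i = 0.3271 mm.

0.327 mm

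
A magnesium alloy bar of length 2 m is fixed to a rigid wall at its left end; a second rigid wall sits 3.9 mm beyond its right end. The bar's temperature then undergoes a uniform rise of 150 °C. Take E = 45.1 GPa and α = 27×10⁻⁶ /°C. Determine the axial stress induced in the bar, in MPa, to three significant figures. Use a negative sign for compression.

Free thermal expansion αLΔT = 27e-6 · 2000 · 150 = 8.1 mm.
The walls engage after the gap closes; constrained expansion = 8.1 − 3.9 = 4.2 mm.
The walls impose strain ε = −(4.2)/2000 = -2.1000e-03; σ = Eε = 45100 · -2.1000e-03 = -94.71 MPa.

-94.7 MPa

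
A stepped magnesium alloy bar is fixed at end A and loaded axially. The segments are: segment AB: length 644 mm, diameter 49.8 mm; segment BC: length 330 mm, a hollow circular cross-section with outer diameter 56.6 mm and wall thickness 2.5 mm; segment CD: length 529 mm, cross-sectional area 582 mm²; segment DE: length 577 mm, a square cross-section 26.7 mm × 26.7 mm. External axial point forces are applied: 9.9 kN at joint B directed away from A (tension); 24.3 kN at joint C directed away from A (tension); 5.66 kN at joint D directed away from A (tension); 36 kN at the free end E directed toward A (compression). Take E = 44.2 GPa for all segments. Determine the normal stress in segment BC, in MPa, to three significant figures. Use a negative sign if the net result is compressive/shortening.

-14.2 MPa

Internal axial forces (sectioning from the free end, tension +): N_DE = -36 kN, N_CD = -30.34 kN, N_BC = -6.04 kN, N_AB = 3.86 kN.
A_BC = 424.9 mm².
σ_BC = N_BC/A_BC = -6040/424.9 = -14.22 MPa.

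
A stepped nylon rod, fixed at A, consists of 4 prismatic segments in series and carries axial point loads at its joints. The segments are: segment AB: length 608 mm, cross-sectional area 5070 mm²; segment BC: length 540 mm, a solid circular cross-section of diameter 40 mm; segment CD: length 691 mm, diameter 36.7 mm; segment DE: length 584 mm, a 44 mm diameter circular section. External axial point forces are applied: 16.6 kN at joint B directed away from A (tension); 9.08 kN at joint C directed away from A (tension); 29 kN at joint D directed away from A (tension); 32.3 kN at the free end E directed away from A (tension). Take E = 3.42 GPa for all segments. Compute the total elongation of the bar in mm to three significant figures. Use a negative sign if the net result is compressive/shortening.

27.2 mm

Internal axial forces (sectioning from the free end, tension +): N_DE = 32.3 kN, N_CD = 61.3 kN, N_BC = 70.38 kN, N_AB = 86.98 kN.
A_BC = 1257 mm².
A_CD = 1058 mm².
A_DE = 1521 mm².
δ_AB = 86980·608/(5070·3420) = 3.05 mm
δ_BC = 70380·540/(1257·3420) = 8.843 mm
δ_CD = 61300·691/(1058·3420) = 11.71 mm
δ_DE = 32300·584/(1521·3420) = 3.627 mm
δ = Σδ_i = 27.23 mm.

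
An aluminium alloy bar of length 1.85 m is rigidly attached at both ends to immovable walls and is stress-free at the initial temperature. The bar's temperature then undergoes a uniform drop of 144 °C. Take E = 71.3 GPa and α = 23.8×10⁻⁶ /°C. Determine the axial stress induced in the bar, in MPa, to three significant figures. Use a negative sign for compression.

Free thermal expansion αLΔT = 23.8e-6 · 1850 · -144 = -6.34 mm.
The walls impose strain ε = −(-6.34)/1850 = 3.4272e-03; σ = Eε = 71300 · 3.4272e-03 = 244.4 MPa.

244 MPa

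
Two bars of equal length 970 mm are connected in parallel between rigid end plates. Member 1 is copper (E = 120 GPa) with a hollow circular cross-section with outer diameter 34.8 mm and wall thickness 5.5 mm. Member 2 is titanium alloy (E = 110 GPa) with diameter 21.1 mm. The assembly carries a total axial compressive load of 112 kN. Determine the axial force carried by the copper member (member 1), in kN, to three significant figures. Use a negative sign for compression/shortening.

-68.6 kN

A_1 = 506.3 mm².
A_2 = 349.7 mm².
Equal strain + equilibrium ⇒ each member carries load in proportion to AE: A₁E₁ = 60750000 N, A₂E₂ = 38460000 N, ΣAE = 99220000 N.
F₁ = P·A₁E₁/ΣAE = -112000·60750000/99220000 = -68580 N.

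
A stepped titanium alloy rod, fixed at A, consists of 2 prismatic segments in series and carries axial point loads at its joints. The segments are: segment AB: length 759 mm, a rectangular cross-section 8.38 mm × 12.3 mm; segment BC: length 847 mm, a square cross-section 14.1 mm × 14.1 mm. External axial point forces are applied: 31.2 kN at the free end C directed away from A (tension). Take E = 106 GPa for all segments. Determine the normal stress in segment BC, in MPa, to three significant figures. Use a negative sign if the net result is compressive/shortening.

157 MPa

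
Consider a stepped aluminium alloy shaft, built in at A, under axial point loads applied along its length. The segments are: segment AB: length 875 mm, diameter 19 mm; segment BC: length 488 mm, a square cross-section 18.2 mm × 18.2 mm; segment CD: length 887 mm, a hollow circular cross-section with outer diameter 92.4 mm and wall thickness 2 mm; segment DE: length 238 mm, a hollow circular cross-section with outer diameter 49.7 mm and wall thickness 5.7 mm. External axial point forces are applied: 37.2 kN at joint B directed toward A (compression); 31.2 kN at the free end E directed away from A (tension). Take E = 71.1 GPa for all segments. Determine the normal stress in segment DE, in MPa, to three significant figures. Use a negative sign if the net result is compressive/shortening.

39.6 MPa

Internal axial forces (sectioning from the free end, tension +): N_DE = 31.2 kN, N_CD = 31.2 kN, N_BC = 31.2 kN, N_AB = -6 kN.
A_DE = 787.9 mm².
σ_DE = N_DE/A_DE = 31200/787.9 = 39.6 MPa.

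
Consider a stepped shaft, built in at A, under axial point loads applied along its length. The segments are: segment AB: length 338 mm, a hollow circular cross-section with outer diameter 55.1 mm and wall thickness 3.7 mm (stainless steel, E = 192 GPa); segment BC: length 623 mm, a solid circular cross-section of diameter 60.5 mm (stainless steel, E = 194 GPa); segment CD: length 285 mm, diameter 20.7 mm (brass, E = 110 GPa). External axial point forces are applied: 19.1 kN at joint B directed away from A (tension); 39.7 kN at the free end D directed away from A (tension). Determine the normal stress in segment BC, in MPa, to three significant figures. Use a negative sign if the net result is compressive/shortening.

Internal axial forces (sectioning from the free end, tension +): N_CD = 39.7 kN, N_BC = 39.7 kN, N_AB = 58.8 kN.
A_BC = 2875 mm².
σ_BC = N_BC/A_BC = 39700/2875 = 13.81 MPa.

13.8 MPa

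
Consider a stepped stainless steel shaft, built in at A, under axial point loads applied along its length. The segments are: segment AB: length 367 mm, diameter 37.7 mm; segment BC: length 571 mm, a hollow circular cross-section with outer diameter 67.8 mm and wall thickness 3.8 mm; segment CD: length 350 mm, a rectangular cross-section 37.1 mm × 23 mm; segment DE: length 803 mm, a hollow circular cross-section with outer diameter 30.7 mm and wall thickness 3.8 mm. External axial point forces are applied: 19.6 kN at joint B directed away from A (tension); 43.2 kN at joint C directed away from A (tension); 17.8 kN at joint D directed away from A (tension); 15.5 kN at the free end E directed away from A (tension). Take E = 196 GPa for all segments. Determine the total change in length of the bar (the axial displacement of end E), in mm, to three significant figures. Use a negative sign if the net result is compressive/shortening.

Internal axial forces (sectioning from the free end, tension +): N_DE = 15.5 kN, N_CD = 33.3 kN, N_BC = 76.5 kN, N_AB = 96.1 kN.
A_AB = 1116 mm².
A_BC = 764 mm².
A_CD = 853.3 mm².
A_DE = 321.1 mm².
δ_AB = 96100·367/(1116·196000) = 0.1612 mm
δ_BC = 76500·571/(764·196000) = 0.2917 mm
δ_CD = 33300·350/(853.3·196000) = 0.06969 mm
δ_DE = 15500·803/(321.1·196000) = 0.1977 mm
δ = Σδ_i = 0.7203 mm.

0.720 mm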